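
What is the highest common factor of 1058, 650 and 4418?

2

1058 = 2 · 23²; 650 = 2 · 5² · 13; 4418 = 2 · 47²
gcd takes min exponent of each prime: 2 = 2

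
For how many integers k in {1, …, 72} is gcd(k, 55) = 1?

53

Prime factors of 55: 5, 11. Count integers ≤ 72 divisible by none of them.
By inclusion–exclusion: 72 − ⌊72/5⌋ − ⌊72/11⌋ + ⌊72/55⌋ = 53.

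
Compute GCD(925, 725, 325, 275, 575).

gcd(925, 725): 925 = 1·725 + 200; 725 = 3·200 + 125; 200 = 1·125 + 75; 125 = 1·75 + 50; 75 = 1·50 + 25; 50 = 2·25 + 0 → 25
gcd(25, 325): 325 = 13·25 + 0 → 25
gcd(25, 275): 275 = 11·25 + 0 → 25
gcd(25, 575): 575 = 23·25 + 0 → 25

25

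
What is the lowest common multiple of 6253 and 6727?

42063931

gcd first: 6727 = 1·6253 + 474; 6253 = 13·474 + 91; 474 = 5·91 + 19; 91 = 4·19 + 15; 19 = 1·15 + 4; 15 = 3·4 + 3; 4 = 1·3 + 1; 3 = 3·1 + 0 → gcd = 1
lcm = 6253·6727/gcd = 42063931/1 = 42063931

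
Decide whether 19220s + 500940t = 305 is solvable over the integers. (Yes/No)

No

gcd(19220, 500940): 500940 = 26·19220 + 1220; 19220 = 15·1220 + 920; 1220 = 1·920 + 300; 920 = 3·300 + 20; 300 = 15·20 + 0 → 20
20 does not divide 305, so a solution does not exist.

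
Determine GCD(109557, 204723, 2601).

gcd(109557, 204723): 204723 = 1·109557 + 95166; 109557 = 1·95166 + 14391; 95166 = 6·14391 + 8820; 14391 = 1·8820 + 5571; 8820 = 1·5571 + 3249; 5571 = 1·3249 + 2322; 3249 = 1·2322 + 927; 2322 = 2·927 + 468; 927 = 1·468 + 459; 468 = 1·459 + 9; 459 = 51·9 + 0 → 9
gcd(9, 2601): 2601 = 289·9 + 0 → 9

9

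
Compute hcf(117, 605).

117 = 3² · 13
605 = 5 · 11²
Common: 1 = 1

1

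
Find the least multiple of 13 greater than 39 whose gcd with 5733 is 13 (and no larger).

52

Multiples of 13 above 39: 13·4, 13·5, … . Need the cofactor coprime to 5733/13 = 441.
Checking s = 4, 5, … the first with gcd(s, 441) = 1 is s = 4, giving 52.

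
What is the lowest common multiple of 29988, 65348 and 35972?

lcm(29988, 65348) = 29988·65348/gcd = 1959655824/68 = 28818468
lcm(28818468, 35972) = 28818468·35972/gcd = 1036657930896/68 = 15244969572

15244969572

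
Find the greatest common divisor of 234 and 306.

Euclid: 306 = 1·234 + 72; 234 = 3·72 + 18; 72 = 4·18 + 0. Last nonzero remainder: 18.

18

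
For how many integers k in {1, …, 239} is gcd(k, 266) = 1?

98

Prime factors of 266: 2, 7, 19. Count integers ≤ 239 divisible by none of them.
By inclusion–exclusion: 239 − ⌊239/2⌋ − ⌊239/7⌋ − ⌊239/19⌋ + ⌊239/14⌋ + ⌊239/38⌋ + ⌊239/133⌋ − ⌊239/266⌋ = 98.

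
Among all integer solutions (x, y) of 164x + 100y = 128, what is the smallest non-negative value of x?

Reduce mod 100: 164x ≡ 128 (mod 100). With g = gcd(164, 100) = 4 dividing 128, divide through: 41x ≡ 32 (mod 25).
Since gcd(41, 25) = 1, x ≡ 32·(41)⁻¹ ≡ 2 (mod 25). Smallest non-negative: 2.

2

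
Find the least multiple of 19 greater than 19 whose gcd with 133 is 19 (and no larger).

133 = 19·7. Any t with gcd(t, 133) = 19 is a multiple of 19, say 19s, with s coprime to 7.
Need s > 19/19, so s ≥ 2. First s ≥ 2 with gcd(s, 7) = 1 is s = 2. Thus t = 19·2 = 38.

38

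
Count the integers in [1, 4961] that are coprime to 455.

3141

Prime factors of 455: 5, 7, 13. Count integers ≤ 4961 divisible by none of them.
By inclusion–exclusion: 4961 − ⌊4961/5⌋ − ⌊4961/7⌋ − ⌊4961/13⌋ + ⌊4961/35⌋ + ⌊4961/65⌋ + ⌊4961/91⌋ − ⌊4961/455⌋ = 3141.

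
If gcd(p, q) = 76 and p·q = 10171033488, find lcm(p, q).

For any two positive integers, gcd × lcm equals their product. Hence lcm = 10171033488 / 76 = 133829388.

133829388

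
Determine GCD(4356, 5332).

4

Euclid: 5332 = 1·4356 + 976; 4356 = 4·976 + 452; 976 = 2·452 + 72; 452 = 6·72 + 20; 72 = 3·20 + 12; 20 = 1·12 + 8; 12 = 1·8 + 4; 8 = 2·4 + 0. Last nonzero remainder: 4.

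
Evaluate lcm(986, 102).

2958

gcd first: 986 = 9·102 + 68; 102 = 1·68 + 34; 68 = 2·34 + 0 → gcd = 34
lcm = 986·102/gcd = 100572/34 = 2958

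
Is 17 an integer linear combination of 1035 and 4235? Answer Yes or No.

No

By Bézout, 1035x + 4235y = 17 has integer solutions iff gcd(1035, 4235) | 17.
Euclid: 4235 = 4·1035 + 95; 1035 = 10·95 + 85; 95 = 1·85 + 10; 85 = 8·10 + 5; 10 = 2·5 + 0. gcd = 5; 17 mod 5 = 2. No.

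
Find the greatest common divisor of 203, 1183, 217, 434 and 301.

203 = 7 · 29; 1183 = 7 · 13²; 217 = 7 · 31; 434 = 2 · 7 · 31; 301 = 7 · 43
gcd takes min exponent of each prime: 7 = 7

7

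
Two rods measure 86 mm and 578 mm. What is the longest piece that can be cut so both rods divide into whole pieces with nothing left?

2

86 = 2 · 43
578 = 2 · 17²
Common: 2 = 2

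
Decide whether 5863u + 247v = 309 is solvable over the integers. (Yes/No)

No

gcd(5863, 247): 5863 = 23·247 + 182; 247 = 1·182 + 65; 182 = 2·65 + 52; 65 = 1·52 + 13; 52 = 4·13 + 0 → 13
13 does not divide 309, so a solution does not exist.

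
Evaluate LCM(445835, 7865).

53946035

445835 = 5 · 13 · 19³; 7865 = 5 · 11² · 13
max exponents: 5 · 11² · 13 · 19³ = 53946035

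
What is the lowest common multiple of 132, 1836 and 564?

949212

lcm(132, 1836) = 132·1836/gcd = 242352/12 = 20196
lcm(20196, 564) = 20196·564/gcd = 11390544/12 = 949212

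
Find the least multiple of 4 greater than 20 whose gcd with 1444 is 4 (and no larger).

1444 = 4·361. Any x with gcd(x, 1444) = 4 is a multiple of 4, say 4s, with s coprime to 361.
Need s > 20/4, so s ≥ 6. First s ≥ 6 with gcd(s, 361) = 1 is s = 6. Thus x = 4·6 = 24.

24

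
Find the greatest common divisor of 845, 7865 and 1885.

845 = 5 · 13²; 7865 = 5 · 11² · 13; 1885 = 5 · 13 · 29
gcd takes min exponent of each prime: 5 · 13 = 65

65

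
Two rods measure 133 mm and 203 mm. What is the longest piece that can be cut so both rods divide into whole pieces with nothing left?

7

Euclid: 203 = 1·133 + 70; 133 = 1·70 + 63; 70 = 1·63 + 7; 63 = 9·7 + 0. Last nonzero remainder: 7.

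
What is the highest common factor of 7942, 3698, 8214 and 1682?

2

gcd(7942, 3698): 7942 = 2·3698 + 546; 3698 = 6·546 + 422; 546 = 1·422 + 124; 422 = 3·124 + 50; 124 = 2·50 + 24; 50 = 2·24 + 2; 24 = 12·2 + 0 → 2
gcd(2, 8214): 8214 = 4107·2 + 0 → 2
gcd(2, 1682): 1682 = 841·2 + 0 → 2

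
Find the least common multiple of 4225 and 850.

143650

4225 = 5² · 13²; 850 = 2 · 5² · 17
max exponents: 2 · 5² · 13² · 17 = 143650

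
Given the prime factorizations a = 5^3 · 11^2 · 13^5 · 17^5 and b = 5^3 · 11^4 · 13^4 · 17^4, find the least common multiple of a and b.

max exponent per prime: 5^3 · 11^4 · 13^5 · 17^5 = 964810724005467625

964810724005467625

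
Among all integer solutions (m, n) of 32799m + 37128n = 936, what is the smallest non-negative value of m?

360

Reduce mod 37128: 32799m ≡ 936 (mod 37128). With g = gcd(32799, 37128) = 39 dividing 936, divide through: 841m ≡ 24 (mod 952).
Since gcd(841, 952) = 1, m ≡ 24·(841)⁻¹ ≡ 360 (mod 952). Smallest non-negative: 360.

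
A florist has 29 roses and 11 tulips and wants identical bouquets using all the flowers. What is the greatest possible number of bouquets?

1

Euclid: 29 = 2·11 + 7; 11 = 1·7 + 4; 7 = 1·4 + 3; 4 = 1·3 + 1; 3 = 3·1 + 0. Last nonzero remainder: 1.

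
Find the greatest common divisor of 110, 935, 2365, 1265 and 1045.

55

110 = 2 · 5 · 11; 935 = 5 · 11 · 17; 2365 = 5 · 11 · 43; 1265 = 5 · 11 · 23; 1045 = 5 · 11 · 19
gcd takes min exponent of each prime: 5 · 11 = 55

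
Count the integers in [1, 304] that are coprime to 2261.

232

Prime factors of 2261: 7, 17, 19. Count integers ≤ 304 divisible by none of them.
By inclusion–exclusion: 304 − ⌊304/7⌋ − ⌊304/17⌋ − ⌊304/19⌋ + ⌊304/119⌋ + ⌊304/133⌋ + ⌊304/323⌋ − ⌊304/2261⌋ = 232.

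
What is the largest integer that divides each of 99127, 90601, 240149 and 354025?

99127 = 7³ · 17²; 90601 = 7² · 43²; 240149 = 7² · 13² · 29; 354025 = 5² · 7² · 17²
gcd takes min exponent of each prime: 7² = 49

49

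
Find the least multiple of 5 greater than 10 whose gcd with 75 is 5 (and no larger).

20

75 = 5·15. Any a with gcd(a, 75) = 5 is a multiple of 5, say 5s, with s coprime to 15.
Need s > 10/5, so s ≥ 3. First s ≥ 3 with gcd(s, 15) = 1 is s = 4. Thus a = 5·4 = 20.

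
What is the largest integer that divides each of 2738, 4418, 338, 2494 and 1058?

2738 = 2 · 37²; 4418 = 2 · 47²; 338 = 2 · 13²; 2494 = 2 · 29 · 43; 1058 = 2 · 23²
gcd takes min exponent of each prime: 2 = 2

2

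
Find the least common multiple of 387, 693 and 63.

387 = 3² · 43; 693 = 3² · 7 · 11; 63 = 3² · 7
lcm takes max exponent of each prime: 3² · 7 · 11 · 43 = 29799

29799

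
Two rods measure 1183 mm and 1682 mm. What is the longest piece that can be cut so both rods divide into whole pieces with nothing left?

1

Euclid: 1682 = 1·1183 + 499; 1183 = 2·499 + 185; 499 = 2·185 + 129; 185 = 1·129 + 56; 129 = 2·56 + 17; 56 = 3·17 + 5; 17 = 3·5 + 2; 5 = 2·2 + 1; 2 = 2·1 + 0. Last nonzero remainder: 1.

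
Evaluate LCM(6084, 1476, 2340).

6084 = 2² · 3² · 13²; 1476 = 2² · 3² · 41; 2340 = 2² · 3² · 5 · 13
lcm takes max exponent of each prime: 2² · 3² · 5 · 13² · 41 = 1247220

1247220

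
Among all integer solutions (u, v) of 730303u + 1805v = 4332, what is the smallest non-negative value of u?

4

gcd(730303, 1805) = 361 (Euclid: 730303 = 404·1805 + 1083; 1805 = 1·1083 + 722; 1083 = 1·722 + 361; 722 = 2·361 + 0), and 361 | 4332.
Extended Euclid: 730303·(2) + 1805·(-809) = 361. Scale by 12: u₀ = 24.
General solution u = u₀ + 5t; reducing mod 5 gives u = 4 (and v = -1616).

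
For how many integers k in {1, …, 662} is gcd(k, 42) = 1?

Prime factors of 42: 2, 3, 7. Count integers ≤ 662 divisible by none of them.
By inclusion–exclusion: 662 − ⌊662/2⌋ − ⌊662/3⌋ − ⌊662/7⌋ + ⌊662/6⌋ + ⌊662/14⌋ + ⌊662/21⌋ − ⌊662/42⌋ = 190.

190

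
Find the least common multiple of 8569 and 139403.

8569 = 11 · 19 · 41; 139403 = 11 · 19 · 23 · 29
max exponents: 11 · 19 · 23 · 29 · 41 = 5715523

5715523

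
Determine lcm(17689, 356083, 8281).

17689 = 7² · 19²; 356083 = 7² · 13² · 43; 8281 = 7² · 13²
lcm takes max exponent of each prime: 7² · 13² · 19² · 43 = 128545963

128545963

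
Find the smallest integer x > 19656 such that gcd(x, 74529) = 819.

74529 = 819·91. Any x with gcd(x, 74529) = 819 is a multiple of 819, say 819s, with s coprime to 91.
Need s > 19656/819, so s ≥ 25. First s ≥ 25 with gcd(s, 91) = 1 is s = 25. Thus x = 819·25 = 20475.

20475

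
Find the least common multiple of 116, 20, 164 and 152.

lcm(116, 20) = 116·20/gcd = 2320/4 = 580
lcm(580, 164) = 580·164/gcd = 95120/4 = 23780
lcm(23780, 152) = 23780·152/gcd = 3614560/4 = 903640

903640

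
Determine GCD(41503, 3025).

Euclid: 41503 = 13·3025 + 2178; 3025 = 1·2178 + 847; 2178 = 2·847 + 484; 847 = 1·484 + 363; 484 = 1·363 + 121; 363 = 3·121 + 0. Last nonzero remainder: 121.

121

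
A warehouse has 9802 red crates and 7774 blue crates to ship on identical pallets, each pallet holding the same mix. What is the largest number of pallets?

338

Euclid: 9802 = 1·7774 + 2028; 7774 = 3·2028 + 1690; 2028 = 1·1690 + 338; 1690 = 5·338 + 0. Last nonzero remainder: 338.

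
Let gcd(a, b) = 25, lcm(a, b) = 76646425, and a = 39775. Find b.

48175

a·b = gcd·lcm = 25·76646425 = 1916160625, so b = 1916160625/39775 = 48175.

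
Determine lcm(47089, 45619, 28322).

25339438502

47089 = 7² · 31²; 45619 = 7⁴ · 19; 28322 = 2 · 7² · 17²
lcm takes max exponent of each prime: 2 · 7⁴ · 17² · 19 · 31² = 25339438502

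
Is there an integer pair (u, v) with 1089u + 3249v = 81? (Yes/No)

By Bézout, 1089u + 3249v = 81 has integer solutions iff gcd(1089, 3249) | 81.
Euclid: 3249 = 2·1089 + 1071; 1089 = 1·1071 + 18; 1071 = 59·18 + 9; 18 = 2·9 + 0. gcd = 9; 81 mod 9 = 0. Yes.

Yes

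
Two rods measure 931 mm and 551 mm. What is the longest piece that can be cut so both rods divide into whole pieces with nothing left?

19

931 = 7² · 19
551 = 19 · 29
Common: 19 = 19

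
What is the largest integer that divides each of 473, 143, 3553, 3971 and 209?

473 = 11 · 43; 143 = 11 · 13; 3553 = 11 · 17 · 19; 3971 = 11 · 19²; 209 = 11 · 19
gcd takes min exponent of each prime: 11 = 11

11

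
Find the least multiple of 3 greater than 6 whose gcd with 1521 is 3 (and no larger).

12

gcd(x, 1521) = 3 forces 3 | x; write x = 3s. Then gcd(3s, 3·507) = 3·gcd(s, 507), so need gcd(s, 507) = 1.
3s > 6 gives s ≥ 3. The least s ≥ 3 coprime to 507 is 4, so x = 3·4 = 12.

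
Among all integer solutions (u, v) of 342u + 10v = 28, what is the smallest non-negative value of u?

gcd(342, 10) = 2 (Euclid: 342 = 34·10 + 2; 10 = 5·2 + 0), and 2 | 28.
Extended Euclid: 342·(1) + 10·(-34) = 2. Scale by 14: u₀ = 14.
General solution u = u₀ + 5t; reducing mod 5 gives u = 4 (and v = -134).

4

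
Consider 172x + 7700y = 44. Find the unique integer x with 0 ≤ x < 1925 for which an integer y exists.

gcd(172, 7700) = 4 (Euclid: 7700 = 44·172 + 132; 172 = 1·132 + 40; 132 = 3·40 + 12; 40 = 3·12 + 4; 12 = 3·4 + 0), and 4 | 44.
Extended Euclid: 172·(582) + 7700·(-13) = 4. Scale by 11: x₀ = 6402.
General solution x = x₀ + 1925t; reducing mod 1925 gives x = 627 (and y = -14).

627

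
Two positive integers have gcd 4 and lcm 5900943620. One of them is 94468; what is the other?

249860

a·b = gcd·lcm = 4·5900943620 = 23603774480, so b = 23603774480/94468 = 249860.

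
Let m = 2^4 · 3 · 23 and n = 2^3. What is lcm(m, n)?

1104

max exponent per prime: 2^4 · 3 · 23 = 1104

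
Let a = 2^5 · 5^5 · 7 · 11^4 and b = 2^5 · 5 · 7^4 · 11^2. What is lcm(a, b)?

3515304100000

max exponent per prime: 2^5 · 5^5 · 7^4 · 11^4 = 3515304100000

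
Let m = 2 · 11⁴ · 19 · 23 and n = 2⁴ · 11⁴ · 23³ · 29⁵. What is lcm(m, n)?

1110753836084848912

max exponent per prime: 2⁴ · 11⁴ · 19 · 23³ · 29⁵ = 1110753836084848912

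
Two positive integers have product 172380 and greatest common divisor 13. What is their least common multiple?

13260

Since gcd(u,v)·lcm(u,v) = uv, lcm = 172380/13 = 13260.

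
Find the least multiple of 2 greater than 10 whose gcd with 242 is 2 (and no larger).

12

gcd(a, 242) = 2 forces 2 | a; write a = 2s. Then gcd(2s, 2·121) = 2·gcd(s, 121), so need gcd(s, 121) = 1.
2s > 10 gives s ≥ 6. The least s ≥ 6 coprime to 121 is 6, so a = 2·6 = 12.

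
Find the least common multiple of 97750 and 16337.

93937750

97750 = 2 · 5³ · 17 · 23; 16337 = 17 · 31²
max exponents: 2 · 5³ · 17 · 23 · 31² = 93937750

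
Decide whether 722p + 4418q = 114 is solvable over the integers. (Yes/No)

Yes

By Bézout, 722p + 4418q = 114 has integer solutions iff gcd(722, 4418) | 114.
Euclid: 4418 = 6·722 + 86; 722 = 8·86 + 34; 86 = 2·34 + 18; 34 = 1·18 + 16; 18 = 1·16 + 2; 16 = 8·2 + 0. gcd = 2; 114 mod 2 = 0. Yes.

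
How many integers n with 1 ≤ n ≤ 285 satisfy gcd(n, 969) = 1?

169

969 = 3·17·19. Inclusion–exclusion on these primes:
285 − ⌊285/3⌋ − ⌊285/17⌋ − ⌊285/19⌋ + ⌊285/51⌋ + ⌊285/57⌋ + ⌊285/323⌋ − ⌊285/969⌋ = 169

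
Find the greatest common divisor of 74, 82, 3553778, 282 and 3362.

gcd(74, 82): 82 = 1·74 + 8; 74 = 9·8 + 2; 8 = 4·2 + 0 → 2
gcd(2, 3553778): 3553778 = 1776889·2 + 0 → 2
gcd(2, 282): 282 = 141·2 + 0 → 2
gcd(2, 3362): 3362 = 1681·2 + 0 → 2

2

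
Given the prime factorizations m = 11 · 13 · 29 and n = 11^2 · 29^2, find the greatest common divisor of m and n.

319

min exponent per shared prime: 11 · 29 = 319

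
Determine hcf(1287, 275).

1287 = 3² · 11 · 13
275 = 5² · 11
Common: 11 = 11

11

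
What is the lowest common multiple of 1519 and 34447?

1067857

1519 = 7² · 31; 34447 = 7² · 19 · 37
max exponents: 7² · 19 · 31 · 37 = 1067857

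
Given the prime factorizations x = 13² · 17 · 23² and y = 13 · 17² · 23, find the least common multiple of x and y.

25836889

max exponent per prime: 13² · 17² · 23² = 25836889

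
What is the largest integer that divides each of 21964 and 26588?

Euclid: 26588 = 1·21964 + 4624; 21964 = 4·4624 + 3468; 4624 = 1·3468 + 1156; 3468 = 3·1156 + 0. Last nonzero remainder: 1156.

1156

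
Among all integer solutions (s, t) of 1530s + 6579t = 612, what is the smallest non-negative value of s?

9

Euclid: 6579 = 4·1530 + 459; 1530 = 3·459 + 153; 459 = 3·153 + 0 → gcd = 153; 612 = 153·4.
Back-substitution yields 1530·(13) + 6579·(-3) = 153, so one solution is s = 13·4 = 52, t = -3·4 = -12.
Solutions in s differ by 6579/153 = 43; the one in [0, 43) is 52 mod 43 = 9.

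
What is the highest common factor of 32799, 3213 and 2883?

gcd(32799, 3213): 32799 = 10·3213 + 669; 3213 = 4·669 + 537; 669 = 1·537 + 132; 537 = 4·132 + 9; 132 = 14·9 + 6; 9 = 1·6 + 3; 6 = 2·3 + 0 → 3
gcd(3, 2883): 2883 = 961·3 + 0 → 3

3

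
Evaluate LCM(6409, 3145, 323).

22527635

lcm(6409, 3145) = 6409·3145/gcd = 20156305/17 = 1185665
lcm(1185665, 323) = 1185665·323/gcd = 382969795/17 = 22527635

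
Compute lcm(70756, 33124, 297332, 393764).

888856471412

lcm(70756, 33124) = 70756·33124/gcd = 2343721744/196 = 11957764
lcm(11957764, 297332) = 11957764·297332/gcd = 3555425885648/196 = 18139927988
lcm(18139927988, 393764) = 18139927988·393764/gcd = 7142850604266832/8036 = 888856471412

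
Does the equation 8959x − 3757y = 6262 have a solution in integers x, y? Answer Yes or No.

No

gcd(8959, 3757): 8959 = 2·3757 + 1445; 3757 = 2·1445 + 867; 1445 = 1·867 + 578; 867 = 1·578 + 289; 578 = 2·289 + 0 → 289
289 does not divide 6262, so a solution does not exist.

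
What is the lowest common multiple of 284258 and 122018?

gcd first: 284258 = 2·122018 + 40222; 122018 = 3·40222 + 1352; 40222 = 29·1352 + 1014; 1352 = 1·1014 + 338; 1014 = 3·338 + 0 → gcd = 338
lcm = 284258·122018/gcd = 34684592644/338 = 102617138

102617138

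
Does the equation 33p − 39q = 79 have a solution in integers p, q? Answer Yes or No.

gcd(33, 39): 39 = 1·33 + 6; 33 = 5·6 + 3; 6 = 2·3 + 0 → 3
3 does not divide 79, so a solution does not exist.

No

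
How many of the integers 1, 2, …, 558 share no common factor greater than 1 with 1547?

Prime factors of 1547: 7, 13, 17. Count integers ≤ 558 divisible by none of them.
By inclusion–exclusion: 558 − ⌊558/7⌋ − ⌊558/13⌋ − ⌊558/17⌋ + ⌊558/91⌋ + ⌊558/119⌋ + ⌊558/221⌋ − ⌊558/1547⌋ = 417.

417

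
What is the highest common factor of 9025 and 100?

Euclid: 9025 = 90·100 + 25; 100 = 4·25 + 0. Last nonzero remainder: 25.

25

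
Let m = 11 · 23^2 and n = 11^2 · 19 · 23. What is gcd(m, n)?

253

min exponent per shared prime: 11 · 23 = 253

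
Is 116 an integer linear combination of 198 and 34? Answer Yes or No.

gcd(198, 34): 198 = 5·34 + 28; 34 = 1·28 + 6; 28 = 4·6 + 4; 6 = 1·4 + 2; 4 = 2·2 + 0 → 2
2 divides 116, so a solution exists.

Yes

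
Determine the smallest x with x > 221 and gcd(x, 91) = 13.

Multiples of 13 above 221: 13·18, 13·19, … . Need the cofactor coprime to 91/13 = 7.
Checking s = 18, 19, … the first with gcd(s, 7) = 1 is s = 18, giving 234.

234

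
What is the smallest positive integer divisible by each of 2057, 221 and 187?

26741

2057 = 11² · 17; 221 = 13 · 17; 187 = 11 · 17
lcm takes max exponent of each prime: 11² · 13 · 17 = 26741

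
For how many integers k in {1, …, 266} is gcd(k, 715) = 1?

715 = 5·11·13. Inclusion–exclusion on these primes:
266 − ⌊266/5⌋ − ⌊266/11⌋ − ⌊266/13⌋ + ⌊266/55⌋ + ⌊266/65⌋ + ⌊266/143⌋ − ⌊266/715⌋ = 178

178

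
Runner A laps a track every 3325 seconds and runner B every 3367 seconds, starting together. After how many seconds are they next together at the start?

gcd first: 3367 = 1·3325 + 42; 3325 = 79·42 + 7; 42 = 6·7 + 0 → gcd = 7
lcm = 3325·3367/gcd = 11195275/7 = 1599325

1599325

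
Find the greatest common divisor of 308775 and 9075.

75

Euclid: 308775 = 34·9075 + 225; 9075 = 40·225 + 75; 225 = 3·75 + 0. Last nonzero remainder: 75.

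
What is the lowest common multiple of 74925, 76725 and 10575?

1200822975

lcm(74925, 76725) = 74925·76725/gcd = 5748620625/225 = 25549425
lcm(25549425, 10575) = 25549425·10575/gcd = 270185169375/225 = 1200822975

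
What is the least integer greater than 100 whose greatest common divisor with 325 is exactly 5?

gcd(a, 325) = 5 forces 5 | a; write a = 5s. Then gcd(5s, 5·65) = 5·gcd(s, 65), so need gcd(s, 65) = 1.
5s > 100 gives s ≥ 21. The least s ≥ 21 coprime to 65 is 21, so a = 5·21 = 105.

105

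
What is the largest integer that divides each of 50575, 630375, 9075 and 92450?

25

50575 = 5² · 7 · 17²; 630375 = 3 · 5³ · 41²; 9075 = 3 · 5² · 11²; 92450 = 2 · 5² · 43²
gcd takes min exponent of each prime: 5² = 25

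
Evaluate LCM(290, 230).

6670

gcd first: 290 = 1·230 + 60; 230 = 3·60 + 50; 60 = 1·50 + 10; 50 = 5·10 + 0 → gcd = 10
lcm = 290·230/gcd = 66700/10 = 6670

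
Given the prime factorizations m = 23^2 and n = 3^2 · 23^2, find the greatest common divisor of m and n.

min exponent per shared prime: 23^2 = 529

529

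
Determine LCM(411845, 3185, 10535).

411845 = 5 · 7² · 41²; 3185 = 5 · 7² · 13; 10535 = 5 · 7² · 43
lcm takes max exponent of each prime: 5 · 7² · 13 · 41² · 43 = 230221355

230221355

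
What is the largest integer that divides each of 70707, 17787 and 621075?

70707 = 3 · 7² · 13 · 37; 17787 = 3 · 7² · 11²; 621075 = 3 · 5² · 7² · 13²
gcd takes min exponent of each prime: 3 · 7² = 147

147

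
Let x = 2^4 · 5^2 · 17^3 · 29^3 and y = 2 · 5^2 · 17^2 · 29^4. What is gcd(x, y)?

352421050

min exponent per shared prime: 2 · 5^2 · 17^2 · 29^3 = 352421050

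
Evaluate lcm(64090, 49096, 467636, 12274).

48956812840

64090 = 2 · 5 · 13 · 17 · 29; 49096 = 2³ · 17 · 19²; 467636 = 2² · 13 · 17 · 23²; 12274 = 2 · 17 · 19²
lcm takes max exponent of each prime: 2³ · 5 · 13 · 17 · 19² · 23² · 29 = 48956812840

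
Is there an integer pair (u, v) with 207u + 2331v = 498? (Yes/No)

No

By Bézout, 207u + 2331v = 498 has integer solutions iff gcd(207, 2331) | 498.
Euclid: 2331 = 11·207 + 54; 207 = 3·54 + 45; 54 = 1·45 + 9; 45 = 5·9 + 0. gcd = 9; 498 mod 9 = 3. No.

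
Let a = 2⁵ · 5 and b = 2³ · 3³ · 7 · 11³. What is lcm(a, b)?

max exponent per prime: 2⁵ · 3³ · 5 · 7 · 11³ = 40249440

40249440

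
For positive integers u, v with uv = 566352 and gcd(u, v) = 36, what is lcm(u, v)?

gcd·lcm = product, so lcm = 566352/36 = 15732.

15732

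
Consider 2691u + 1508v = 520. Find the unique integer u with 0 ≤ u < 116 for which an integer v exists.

68

Euclid: 2691 = 1·1508 + 1183; 1508 = 1·1183 + 325; 1183 = 3·325 + 208; 325 = 1·208 + 117; 208 = 1·117 + 91; 117 = 1·91 + 26; 91 = 3·26 + 13; 26 = 2·13 + 0 → gcd = 13; 520 = 13·40.
Back-substitution yields 2691·(51) + 1508·(-91) = 13, so one solution is u = 51·40 = 2040, v = -91·40 = -3640.
Solutions in u differ by 1508/13 = 116; the one in [0, 116) is 2040 mod 116 = 68.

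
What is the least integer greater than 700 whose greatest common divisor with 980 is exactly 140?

840

Multiples of 140 above 700: 140·6, 140·7, … . Need the cofactor coprime to 980/140 = 7.
Checking s = 6, 7, … the first with gcd(s, 7) = 1 is s = 6, giving 840.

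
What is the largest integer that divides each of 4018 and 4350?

Euclid: 4350 = 1·4018 + 332; 4018 = 12·332 + 34; 332 = 9·34 + 26; 34 = 1·26 + 8; 26 = 3·8 + 2; 8 = 4·2 + 0. Last nonzero remainder: 2.

2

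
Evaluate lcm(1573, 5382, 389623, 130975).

1573 = 11² · 13; 5382 = 2 · 3² · 13 · 23; 389623 = 13 · 17 · 41 · 43; 130975 = 5² · 13² · 31
lcm takes max exponent of each prime: 2 · 3² · 5² · 11² · 13² · 17 · 23 · 31 · 41 · 43 = 196641578712150

196641578712150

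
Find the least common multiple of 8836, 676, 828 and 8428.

651294323316

lcm(8836, 676) = 8836·676/gcd = 5973136/4 = 1493284
lcm(1493284, 828) = 1493284·828/gcd = 1236439152/4 = 309109788
lcm(309109788, 8428) = 309109788·8428/gcd = 2605177293264/4 = 651294323316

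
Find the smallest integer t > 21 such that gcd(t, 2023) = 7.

28

gcd(t, 2023) = 7 forces 7 | t; write t = 7s. Then gcd(7s, 7·289) = 7·gcd(s, 289), so need gcd(s, 289) = 1.
7s > 21 gives s ≥ 4. The least s ≥ 4 coprime to 289 is 4, so t = 7·4 = 28.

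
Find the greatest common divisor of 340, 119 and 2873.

17

gcd(340, 119): 340 = 2·119 + 102; 119 = 1·102 + 17; 102 = 6·17 + 0 → 17
gcd(17, 2873): 2873 = 169·17 + 0 → 17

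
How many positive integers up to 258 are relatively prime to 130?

Prime factors of 130: 2, 5, 13. Count integers ≤ 258 divisible by none of them.
By inclusion–exclusion: 258 − ⌊258/2⌋ − ⌊258/5⌋ − ⌊258/13⌋ + ⌊258/10⌋ + ⌊258/26⌋ + ⌊258/65⌋ − ⌊258/130⌋ = 95.

95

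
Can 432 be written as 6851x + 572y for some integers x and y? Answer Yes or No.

gcd(6851, 572): 6851 = 11·572 + 559; 572 = 1·559 + 13; 559 = 43·13 + 0 → 13
13 does not divide 432, so a solution does not exist.

No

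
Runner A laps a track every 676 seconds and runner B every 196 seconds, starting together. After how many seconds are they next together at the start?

33124

gcd first: 676 = 3·196 + 88; 196 = 2·88 + 20; 88 = 4·20 + 8; 20 = 2·8 + 4; 8 = 2·4 + 0 → gcd = 4
lcm = 676·196/gcd = 132496/4 = 33124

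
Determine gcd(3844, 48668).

4

3844 = 2² · 31²
48668 = 2² · 23³
Common: 2² = 4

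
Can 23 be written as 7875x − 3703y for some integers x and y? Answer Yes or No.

By Bézout, 7875x − 3703y = 23 has integer solutions iff gcd(7875, 3703) | 23.
Euclid: 7875 = 2·3703 + 469; 3703 = 7·469 + 420; 469 = 1·420 + 49; 420 = 8·49 + 28; 49 = 1·28 + 21; 28 = 1·21 + 7; 21 = 3·7 + 0. gcd = 7; 23 mod 7 = 2. No.

No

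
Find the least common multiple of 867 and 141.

gcd first: 867 = 6·141 + 21; 141 = 6·21 + 15; 21 = 1·15 + 6; 15 = 2·6 + 3; 6 = 2·3 + 0 → gcd = 3
lcm = 867·141/gcd = 122247/3 = 40749

40749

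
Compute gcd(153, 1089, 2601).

9

gcd(153, 1089): 1089 = 7·153 + 18; 153 = 8·18 + 9; 18 = 2·9 + 0 → 9
gcd(9, 2601): 2601 = 289·9 + 0 → 9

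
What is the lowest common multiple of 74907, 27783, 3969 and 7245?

3798908505

74907 = 3² · 7 · 29 · 41; 27783 = 3⁴ · 7³; 3969 = 3⁴ · 7²; 7245 = 3² · 5 · 7 · 23
lcm takes max exponent of each prime: 3⁴ · 5 · 7³ · 23 · 29 · 41 = 3798908505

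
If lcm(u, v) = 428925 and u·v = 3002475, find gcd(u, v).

From gcd × lcm = uv: gcd = 3002475 / 428925 = 7.

7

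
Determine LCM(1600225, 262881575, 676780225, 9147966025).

1082685938837022025

1600225 = 5² · 11² · 23²; 262881575 = 5² · 11² · 43² · 47; 676780225 = 5² · 11⁴ · 43²; 9147966025 = 5² · 11² · 37² · 47²
lcm takes max exponent of each prime: 5² · 11⁴ · 23² · 37² · 43² · 47² = 1082685938837022025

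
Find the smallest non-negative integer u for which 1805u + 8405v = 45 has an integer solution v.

1234

Reduce mod 8405: 1805u ≡ 45 (mod 8405). With g = gcd(1805, 8405) = 5 dividing 45, divide through: 361u ≡ 9 (mod 1681).
Since gcd(361, 1681) = 1, u ≡ 9·(361)⁻¹ ≡ 1234 (mod 1681). Smallest non-negative: 1234.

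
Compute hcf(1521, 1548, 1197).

9

gcd(1521, 1548): 1548 = 1·1521 + 27; 1521 = 56·27 + 9; 27 = 3·9 + 0 → 9
gcd(9, 1197): 1197 = 133·9 + 0 → 9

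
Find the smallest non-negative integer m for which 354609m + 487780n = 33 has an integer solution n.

Euclid: 487780 = 1·354609 + 133171; 354609 = 2·133171 + 88267; 133171 = 1·88267 + 44904; 88267 = 1·44904 + 43363; 44904 = 1·43363 + 1541; 43363 = 28·1541 + 215; 1541 = 7·215 + 36; 215 = 5·36 + 35; 36 = 1·35 + 1; 35 = 35·1 + 0 → gcd = 1; 33 = 1·33.
Back-substitution yields 354609·(-13611) + 487780·(9895) = 1, so one solution is m = -13611·33 = -449163, n = 9895·33 = 326535.
Solutions in m differ by 487780/1 = 487780; the one in [0, 487780) is -449163 mod 487780 = 38617.

38617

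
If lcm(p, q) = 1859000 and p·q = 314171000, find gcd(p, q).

From gcd × lcm = pq: gcd = 314171000 / 1859000 = 169.

169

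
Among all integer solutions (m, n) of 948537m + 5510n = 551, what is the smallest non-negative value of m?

Euclid: 948537 = 172·5510 + 817; 5510 = 6·817 + 608; 817 = 1·608 + 209; 608 = 2·209 + 190; 209 = 1·190 + 19; 190 = 10·19 + 0 → gcd = 19; 551 = 19·29.
Back-substitution yields 948537·(27) + 5510·(-4648) = 19, so one solution is m = 27·29 = 783, n = -4648·29 = -134792.
Solutions in m differ by 5510/19 = 290; the one in [0, 290) is 783 mod 290 = 203.

203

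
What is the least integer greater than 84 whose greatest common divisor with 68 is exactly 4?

gcd(k, 68) = 4 forces 4 | k; write k = 4s. Then gcd(4s, 4·17) = 4·gcd(s, 17), so need gcd(s, 17) = 1.
4s > 84 gives s ≥ 22. The least s ≥ 22 coprime to 17 is 22, so k = 4·22 = 88.

88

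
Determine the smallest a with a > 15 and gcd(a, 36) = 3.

gcd(a, 36) = 3 forces 3 | a; write a = 3s. Then gcd(3s, 3·12) = 3·gcd(s, 12), so need gcd(s, 12) = 1.
3s > 15 gives s ≥ 6. The least s ≥ 6 coprime to 12 is 7, so a = 3·7 = 21.

21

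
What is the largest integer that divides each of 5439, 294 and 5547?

3

5439 = 3 · 7² · 37; 294 = 2 · 3 · 7²; 5547 = 3 · 43²
gcd takes min exponent of each prime: 3 = 3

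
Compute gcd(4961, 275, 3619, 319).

11

gcd(4961, 275): 4961 = 18·275 + 11; 275 = 25·11 + 0 → 11
gcd(11, 3619): 3619 = 329·11 + 0 → 11
gcd(11, 319): 319 = 29·11 + 0 → 11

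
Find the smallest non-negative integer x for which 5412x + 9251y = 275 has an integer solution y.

265

gcd(5412, 9251) = 11 (Euclid: 9251 = 1·5412 + 3839; 5412 = 1·3839 + 1573; 3839 = 2·1573 + 693; 1573 = 2·693 + 187; 693 = 3·187 + 132; 187 = 1·132 + 55; 132 = 2·55 + 22; 55 = 2·22 + 11; 22 = 2·11 + 0), and 11 | 275.
Extended Euclid: 5412·(347) + 9251·(-203) = 11. Scale by 25: x₀ = 8675.
General solution x = x₀ + 841t; reducing mod 841 gives x = 265 (and y = -155).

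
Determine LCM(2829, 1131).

1066533

2829 = 3 · 23 · 41; 1131 = 3 · 13 · 29
max exponents: 3 · 13 · 23 · 29 · 41 = 1066533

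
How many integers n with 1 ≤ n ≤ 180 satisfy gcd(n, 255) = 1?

Prime factors of 255: 3, 5, 17. Count integers ≤ 180 divisible by none of them.
By inclusion–exclusion: 180 − ⌊180/3⌋ − ⌊180/5⌋ − ⌊180/17⌋ + ⌊180/15⌋ + ⌊180/51⌋ + ⌊180/85⌋ − ⌊180/255⌋ = 91.

91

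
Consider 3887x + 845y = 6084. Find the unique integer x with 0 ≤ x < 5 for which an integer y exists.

Euclid: 3887 = 4·845 + 507; 845 = 1·507 + 338; 507 = 1·338 + 169; 338 = 2·169 + 0 → gcd = 169; 6084 = 169·36.
Back-substitution yields 3887·(2) + 845·(-9) = 169, so one solution is x = 2·36 = 72, y = -9·36 = -324.
Solutions in x differ by 845/169 = 5; the one in [0, 5) is 72 mod 5 = 2.

2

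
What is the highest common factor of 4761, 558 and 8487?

4761 = 3² · 23²; 558 = 2 · 3² · 31; 8487 = 3² · 23 · 41
gcd takes min exponent of each prime: 3² = 9

9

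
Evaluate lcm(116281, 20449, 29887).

373378291

116281 = 11² · 31²; 20449 = 11² · 13²; 29887 = 11² · 13 · 19
lcm takes max exponent of each prime: 11² · 13² · 19 · 31² = 373378291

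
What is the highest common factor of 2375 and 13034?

19

2375 = 5³ · 19
13034 = 2 · 7³ · 19
Common: 19 = 19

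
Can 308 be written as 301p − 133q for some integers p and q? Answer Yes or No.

Yes

gcd(301, 133): 301 = 2·133 + 35; 133 = 3·35 + 28; 35 = 1·28 + 7; 28 = 4·7 + 0 → 7
7 divides 308, so a solution exists.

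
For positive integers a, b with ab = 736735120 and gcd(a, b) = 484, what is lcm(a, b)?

Since gcd(a,b)·lcm(a,b) = ab, lcm = 736735120/484 = 1522180.

1522180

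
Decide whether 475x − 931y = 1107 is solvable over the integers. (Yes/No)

By Bézout, 475x − 931y = 1107 has integer solutions iff gcd(475, 931) | 1107.
Euclid: 931 = 1·475 + 456; 475 = 1·456 + 19; 456 = 24·19 + 0. gcd = 19; 1107 mod 19 = 5. No.

No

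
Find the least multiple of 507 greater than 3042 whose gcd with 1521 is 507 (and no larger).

Multiples of 507 above 3042: 507·7, 507·8, … . Need the cofactor coprime to 1521/507 = 3.
Checking s = 7, 8, … the first with gcd(s, 3) = 1 is s = 7, giving 3549.

3549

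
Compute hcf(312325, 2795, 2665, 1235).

gcd(312325, 2795): 312325 = 111·2795 + 2080; 2795 = 1·2080 + 715; 2080 = 2·715 + 650; 715 = 1·650 + 65; 650 = 10·65 + 0 → 65
gcd(65, 2665): 2665 = 41·65 + 0 → 65
gcd(65, 1235): 1235 = 19·65 + 0 → 65

65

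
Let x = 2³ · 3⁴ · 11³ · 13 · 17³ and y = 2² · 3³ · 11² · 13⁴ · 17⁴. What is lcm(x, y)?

2057416204543128

max exponent per prime: 2³ · 3⁴ · 11³ · 13⁴ · 17⁴ = 2057416204543128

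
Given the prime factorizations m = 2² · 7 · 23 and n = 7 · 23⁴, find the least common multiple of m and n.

max exponent per prime: 2² · 7 · 23⁴ = 7835548

7835548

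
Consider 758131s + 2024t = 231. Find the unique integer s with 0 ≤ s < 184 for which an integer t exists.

Reduce mod 2024: 758131s ≡ 231 (mod 2024). With g = gcd(758131, 2024) = 11 dividing 231, divide through: 68921s ≡ 21 (mod 184).
Since gcd(68921, 184) = 1, s ≡ 21·(68921)⁻¹ ≡ 37 (mod 184). Smallest non-negative: 37.

37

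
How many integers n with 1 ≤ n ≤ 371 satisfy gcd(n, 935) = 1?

254

Prime factors of 935: 5, 11, 17. Count integers ≤ 371 divisible by none of them.
By inclusion–exclusion: 371 − ⌊371/5⌋ − ⌊371/11⌋ − ⌊371/17⌋ + ⌊371/55⌋ + ⌊371/85⌋ + ⌊371/187⌋ − ⌊371/935⌋ = 254.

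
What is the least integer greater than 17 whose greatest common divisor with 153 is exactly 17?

Multiples of 17 above 17: 17·2, 17·3, … . Need the cofactor coprime to 153/17 = 9.
Checking s = 2, 3, … the first with gcd(s, 9) = 1 is s = 2, giving 34.

34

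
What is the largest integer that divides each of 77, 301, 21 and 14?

7

77 = 7 · 11; 301 = 7 · 43; 21 = 3 · 7; 14 = 2 · 7
gcd takes min exponent of each prime: 7 = 7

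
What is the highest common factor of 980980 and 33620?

Euclid: 980980 = 29·33620 + 6000; 33620 = 5·6000 + 3620; 6000 = 1·3620 + 2380; 3620 = 1·2380 + 1240; 2380 = 1·1240 + 1140; 1240 = 1·1140 + 100; 1140 = 11·100 + 40; 100 = 2·40 + 20; 40 = 2·20 + 0. Last nonzero remainder: 20.

20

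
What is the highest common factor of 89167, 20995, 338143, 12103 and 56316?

gcd(89167, 20995): 89167 = 4·20995 + 5187; 20995 = 4·5187 + 247; 5187 = 21·247 + 0 → 247
gcd(247, 338143): 338143 = 1369·247 + 0 → 247
gcd(247, 12103): 12103 = 49·247 + 0 → 247
gcd(247, 56316): 56316 = 228·247 + 0 → 247

247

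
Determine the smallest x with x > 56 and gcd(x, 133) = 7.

63

gcd(x, 133) = 7 forces 7 | x; write x = 7s. Then gcd(7s, 7·19) = 7·gcd(s, 19), so need gcd(s, 19) = 1.
7s > 56 gives s ≥ 9. The least s ≥ 9 coprime to 19 is 9, so x = 7·9 = 63.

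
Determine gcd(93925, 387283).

93925 = 5² · 13 · 17²
387283 = 13 · 31³
Common: 13 = 13

13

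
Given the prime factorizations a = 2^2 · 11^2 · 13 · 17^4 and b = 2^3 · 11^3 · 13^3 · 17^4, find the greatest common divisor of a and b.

525514132

min exponent per shared prime: 2^2 · 11^2 · 13 · 17^4 = 525514132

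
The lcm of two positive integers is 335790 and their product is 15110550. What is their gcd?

45

From gcd × lcm = uv: gcd = 15110550 / 335790 = 45.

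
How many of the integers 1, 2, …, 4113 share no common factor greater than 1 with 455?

455 = 5·7·13. Inclusion–exclusion on these primes:
4113 − ⌊4113/5⌋ − ⌊4113/7⌋ − ⌊4113/13⌋ + ⌊4113/35⌋ + ⌊4113/65⌋ + ⌊4113/91⌋ − ⌊4113/455⌋ = 2604

2604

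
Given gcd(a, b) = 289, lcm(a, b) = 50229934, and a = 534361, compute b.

27166

Using ab = gcd(a,b)·lcm(a,b) = 289·50229934 = 14516450926, we get b = 14516450926/534361 = 27166.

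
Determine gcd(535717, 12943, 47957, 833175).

7

gcd(535717, 12943): 535717 = 41·12943 + 5054; 12943 = 2·5054 + 2835; 5054 = 1·2835 + 2219; 2835 = 1·2219 + 616; 2219 = 3·616 + 371; 616 = 1·371 + 245; 371 = 1·245 + 126; 245 = 1·126 + 119; 126 = 1·119 + 7; 119 = 17·7 + 0 → 7
gcd(7, 47957): 47957 = 6851·7 + 0 → 7
gcd(7, 833175): 833175 = 119025·7 + 0 → 7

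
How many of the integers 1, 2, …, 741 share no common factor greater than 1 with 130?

274

130 = 2·5·13. Inclusion–exclusion on these primes:
741 − ⌊741/2⌋ − ⌊741/5⌋ − ⌊741/13⌋ + ⌊741/10⌋ + ⌊741/26⌋ + ⌊741/65⌋ − ⌊741/130⌋ = 274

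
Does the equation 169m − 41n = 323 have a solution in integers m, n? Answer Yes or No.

gcd(169, 41): 169 = 4·41 + 5; 41 = 8·5 + 1; 5 = 5·1 + 0 → 1
1 divides 323, so a solution exists.

Yes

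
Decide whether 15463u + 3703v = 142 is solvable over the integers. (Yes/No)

By Bézout, 15463u + 3703v = 142 has integer solutions iff gcd(15463, 3703) | 142.
Euclid: 15463 = 4·3703 + 651; 3703 = 5·651 + 448; 651 = 1·448 + 203; 448 = 2·203 + 42; 203 = 4·42 + 35; 42 = 1·35 + 7; 35 = 5·7 + 0. gcd = 7; 142 mod 7 = 2. No.

No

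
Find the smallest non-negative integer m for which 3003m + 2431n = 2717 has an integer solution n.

9

Euclid: 3003 = 1·2431 + 572; 2431 = 4·572 + 143; 572 = 4·143 + 0 → gcd = 143; 2717 = 143·19.
Back-substitution yields 3003·(-4) + 2431·(5) = 143, so one solution is m = -4·19 = -76, n = 5·19 = 95.
Solutions in m differ by 2431/143 = 17; the one in [0, 17) is -76 mod 17 = 9.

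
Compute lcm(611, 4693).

gcd first: 4693 = 7·611 + 416; 611 = 1·416 + 195; 416 = 2·195 + 26; 195 = 7·26 + 13; 26 = 2·13 + 0 → gcd = 13
lcm = 611·4693/gcd = 2867423/13 = 220571

220571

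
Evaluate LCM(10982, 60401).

gcd first: 60401 = 5·10982 + 5491; 10982 = 2·5491 + 0 → gcd = 5491
lcm = 10982·60401/gcd = 663323782/5491 = 120802

120802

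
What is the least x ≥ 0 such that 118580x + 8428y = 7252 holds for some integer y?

41

Euclid: 118580 = 14·8428 + 588; 8428 = 14·588 + 196; 588 = 3·196 + 0 → gcd = 196; 7252 = 196·37.
Back-substitution yields 118580·(-14) + 8428·(197) = 196, so one solution is x = -14·37 = -518, y = 197·37 = 7289.
Solutions in x differ by 8428/196 = 43; the one in [0, 43) is -518 mod 43 = 41.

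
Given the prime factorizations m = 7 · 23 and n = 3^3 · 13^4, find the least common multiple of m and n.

124154667

max exponent per prime: 3^3 · 7 · 13^4 · 23 = 124154667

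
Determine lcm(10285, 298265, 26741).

3877445

lcm(10285, 298265) = 10285·298265/gcd = 3067655525/10285 = 298265
lcm(298265, 26741) = 298265·26741/gcd = 7975904365/2057 = 3877445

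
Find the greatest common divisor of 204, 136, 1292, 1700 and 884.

68

204 = 2² · 3 · 17; 136 = 2³ · 17; 1292 = 2² · 17 · 19; 1700 = 2² · 5² · 17; 884 = 2² · 13 · 17
gcd takes min exponent of each prime: 2² · 17 = 68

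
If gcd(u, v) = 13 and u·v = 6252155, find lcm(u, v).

480935

Since gcd(u,v)·lcm(u,v) = uv, lcm = 6252155/13 = 480935.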